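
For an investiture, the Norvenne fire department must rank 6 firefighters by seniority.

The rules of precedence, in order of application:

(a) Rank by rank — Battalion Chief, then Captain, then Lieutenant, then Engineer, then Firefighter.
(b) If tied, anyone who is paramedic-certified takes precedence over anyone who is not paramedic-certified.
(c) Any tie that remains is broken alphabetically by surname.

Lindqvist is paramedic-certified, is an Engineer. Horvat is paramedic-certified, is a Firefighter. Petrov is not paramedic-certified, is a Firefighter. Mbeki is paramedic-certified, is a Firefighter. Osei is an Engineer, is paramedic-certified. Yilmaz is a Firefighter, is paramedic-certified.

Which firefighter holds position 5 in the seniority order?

By rank: Lindqvist and Osei (Engineer); then Horvat, Mbeki, Yilmaz and Petrov (Firefighter).
Lindqvist and Osei are each paramedic-certified, so the next rule applies.
Among Lindqvist and Osei, alphabetically by surname: Lindqvist before Osei.
Among Horvat, Mbeki, Yilmaz and Petrov, paramedic-certified before not paramedic-certified: Horvat, Mbeki and Yilmaz (paramedic-certified) before Petrov (not paramedic-certified).
Among Horvat, Mbeki and Yilmaz, alphabetically by surname: Horvat before Mbeki before Yilmaz.
Order: Lindqvist, Osei, Horvat, Mbeki, Yilmaz, Petrov.

Yilmaz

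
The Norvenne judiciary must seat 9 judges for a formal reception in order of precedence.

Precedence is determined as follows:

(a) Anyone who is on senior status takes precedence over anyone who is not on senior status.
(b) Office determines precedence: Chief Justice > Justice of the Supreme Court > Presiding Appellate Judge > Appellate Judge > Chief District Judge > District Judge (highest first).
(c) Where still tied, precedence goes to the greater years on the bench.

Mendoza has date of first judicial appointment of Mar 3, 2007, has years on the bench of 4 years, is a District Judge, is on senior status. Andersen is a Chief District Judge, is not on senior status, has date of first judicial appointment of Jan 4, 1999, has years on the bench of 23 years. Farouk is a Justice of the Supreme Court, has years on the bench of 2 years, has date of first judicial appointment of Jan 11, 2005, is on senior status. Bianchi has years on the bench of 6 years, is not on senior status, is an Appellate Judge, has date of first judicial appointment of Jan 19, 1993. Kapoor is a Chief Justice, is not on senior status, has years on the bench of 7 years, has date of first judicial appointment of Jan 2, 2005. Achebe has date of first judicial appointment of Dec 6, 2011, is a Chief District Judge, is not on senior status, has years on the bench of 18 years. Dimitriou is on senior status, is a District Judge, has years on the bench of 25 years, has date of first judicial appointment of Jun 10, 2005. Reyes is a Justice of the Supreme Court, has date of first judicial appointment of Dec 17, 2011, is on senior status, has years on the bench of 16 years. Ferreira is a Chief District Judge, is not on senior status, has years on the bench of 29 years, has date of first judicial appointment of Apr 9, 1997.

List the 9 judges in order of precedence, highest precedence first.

By the first rule: Reyes, Farouk, Dimitriou and Mendoza (each on senior status); then Kapoor, Bianchi, Ferreira, Andersen and Achebe (each not on senior status).
Among Reyes, Farouk, Dimitriou and Mendoza, by office: Reyes and Farouk (Justice of the Supreme Court) before Dimitriou and Mendoza (District Judge).
Among Reyes and Farouk, by years on the bench (higher first): Reyes (16 years) before Farouk (2 years).
Among Dimitriou and Mendoza, by years on the bench (higher first): Dimitriou (25 years) before Mendoza (4 years).
Among Kapoor, Bianchi, Ferreira, Andersen and Achebe, by office: Kapoor (Chief Justice) before Bianchi (Appellate Judge) before Ferreira, Andersen and Achebe (Chief District Judge).
Among Ferreira, Andersen and Achebe, by years on the bench (higher first): Ferreira (29 years) before Andersen (23 years) before Achebe (18 years).
Full order: Reyes, Farouk, Dimitriou, Mendoza, Kapoor, Bianchi, Ferreira, Andersen, Achebe.

Reyes, Farouk, Dimitriou, Mendoza, Kapoor, Bianchi, Ferreira, Andersen, Achebe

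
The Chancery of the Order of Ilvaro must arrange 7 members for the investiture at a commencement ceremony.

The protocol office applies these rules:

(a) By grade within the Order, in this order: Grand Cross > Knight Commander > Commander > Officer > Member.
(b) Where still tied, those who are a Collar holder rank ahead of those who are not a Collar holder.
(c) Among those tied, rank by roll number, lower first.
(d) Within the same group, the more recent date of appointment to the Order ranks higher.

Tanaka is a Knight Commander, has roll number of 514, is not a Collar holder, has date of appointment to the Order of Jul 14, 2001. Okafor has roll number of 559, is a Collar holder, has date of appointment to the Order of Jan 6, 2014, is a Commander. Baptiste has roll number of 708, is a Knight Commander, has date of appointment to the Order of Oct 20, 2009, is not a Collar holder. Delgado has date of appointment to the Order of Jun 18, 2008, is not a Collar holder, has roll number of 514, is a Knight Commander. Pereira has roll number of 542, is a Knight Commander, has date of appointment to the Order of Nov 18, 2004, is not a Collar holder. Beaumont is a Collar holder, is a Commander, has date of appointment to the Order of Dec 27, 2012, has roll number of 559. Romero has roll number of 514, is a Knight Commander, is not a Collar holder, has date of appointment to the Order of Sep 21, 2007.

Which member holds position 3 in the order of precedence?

By grade within the Order: Delgado, Romero, Tanaka, Pereira and Baptiste (Knight Commander); then Okafor and Beaumont (Commander).
Delgado, Romero, Tanaka, Pereira and Baptiste are each not a Collar holder, so the next rule applies.
Among Delgado, Romero, Tanaka, Pereira and Baptiste, by roll number (lower first): Delgado, Romero and Tanaka (514) before Pereira (542) before Baptiste (708).
Among Delgado, Romero and Tanaka, by date of appointment to the Order (later first): Delgado (Jun 18, 2008) before Romero (Sep 21, 2007) before Tanaka (Jul 14, 2001).
Okafor and Beaumont are each a Collar holder, so the next rule applies.
Okafor and Beaumont both have roll number 559, so the next rule applies.
Among Okafor and Beaumont, by date of appointment to the Order (later first): Okafor (Jan 6, 2014) before Beaumont (Dec 27, 2012).
Order: Delgado, Romero, Tanaka, Pereira, Baptiste, Okafor, Beaumont.

Tanaka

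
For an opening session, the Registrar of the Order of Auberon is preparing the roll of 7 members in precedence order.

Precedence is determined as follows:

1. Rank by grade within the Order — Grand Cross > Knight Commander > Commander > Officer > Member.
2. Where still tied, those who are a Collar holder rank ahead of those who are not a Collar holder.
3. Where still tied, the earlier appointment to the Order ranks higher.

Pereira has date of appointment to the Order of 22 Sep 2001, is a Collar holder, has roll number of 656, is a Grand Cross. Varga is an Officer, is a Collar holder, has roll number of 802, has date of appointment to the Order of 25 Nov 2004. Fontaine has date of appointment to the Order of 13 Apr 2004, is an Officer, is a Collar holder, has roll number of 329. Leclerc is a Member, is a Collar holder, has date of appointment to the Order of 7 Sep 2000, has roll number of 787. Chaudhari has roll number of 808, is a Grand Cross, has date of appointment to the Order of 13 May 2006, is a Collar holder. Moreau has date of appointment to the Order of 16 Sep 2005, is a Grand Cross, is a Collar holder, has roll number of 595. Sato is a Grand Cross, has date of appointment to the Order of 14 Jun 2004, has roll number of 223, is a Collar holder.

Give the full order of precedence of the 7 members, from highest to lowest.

Pereira, Sato, Moreau, Chaudhari, Fontaine, Varga, Leclerc

By grade within the Order: Pereira, Sato, Moreau and Chaudhari (Grand Cross); then Fontaine and Varga (Officer); then Leclerc (Member).
Pereira, Sato, Moreau and Chaudhari are each a Collar holder, so the next rule applies.
Among Pereira, Sato, Moreau and Chaudhari, by date of appointment to the Order (earlier first): Pereira (22 Sep 2001) before Sato (14 Jun 2004) before Moreau (16 Sep 2005) before Chaudhari (13 May 2006).
Fontaine and Varga are each a Collar holder, so the next rule applies.
Among Fontaine and Varga, by date of appointment to the Order (earlier first): Fontaine (13 Apr 2004) before Varga (25 Nov 2004).
Full order: Pereira, Sato, Moreau, Chaudhari, Fontaine, Varga, Leclerc.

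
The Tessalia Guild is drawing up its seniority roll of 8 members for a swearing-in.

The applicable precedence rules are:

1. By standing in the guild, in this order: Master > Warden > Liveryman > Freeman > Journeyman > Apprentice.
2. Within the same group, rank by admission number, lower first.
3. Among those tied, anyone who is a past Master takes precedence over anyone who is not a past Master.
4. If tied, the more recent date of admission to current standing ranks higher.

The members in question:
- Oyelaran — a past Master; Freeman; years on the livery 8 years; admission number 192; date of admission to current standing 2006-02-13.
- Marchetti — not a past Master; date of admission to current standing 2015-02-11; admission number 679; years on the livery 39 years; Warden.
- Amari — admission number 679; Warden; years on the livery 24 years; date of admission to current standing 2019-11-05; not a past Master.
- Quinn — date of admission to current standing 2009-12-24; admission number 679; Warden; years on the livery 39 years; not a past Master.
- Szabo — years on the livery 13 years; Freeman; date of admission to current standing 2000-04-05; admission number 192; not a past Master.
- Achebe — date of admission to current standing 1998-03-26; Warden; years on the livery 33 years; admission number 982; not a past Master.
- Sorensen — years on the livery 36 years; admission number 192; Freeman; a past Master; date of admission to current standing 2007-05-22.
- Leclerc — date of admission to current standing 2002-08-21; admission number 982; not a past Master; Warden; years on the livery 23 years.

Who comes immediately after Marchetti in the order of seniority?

Quinn

By standing in the guild: Amari, Marchetti, Quinn, Leclerc and Achebe (Warden); then Sorensen, Oyelaran and Szabo (Freeman).
Among Amari, Marchetti, Quinn, Leclerc and Achebe, by admission number (lower first): Amari, Marchetti and Quinn (679) before Leclerc and Achebe (982).
Amari, Marchetti and Quinn are each not a past Master, so the next rule applies.
Among Amari, Marchetti and Quinn, by date of admission to current standing (later first): Amari (2019-11-05) before Marchetti (2015-02-11) before Quinn (2009-12-24).
Leclerc and Achebe are each not a past Master, so the next rule applies.
Among Leclerc and Achebe, by date of admission to current standing (later first): Leclerc (2002-08-21) before Achebe (1998-03-26).
Sorensen, Oyelaran and Szabo all have admission number 192, so the next rule applies.
Among Sorensen, Oyelaran and Szabo, a past Master before not a past Master: Sorensen and Oyelaran (a past Master) before Szabo (not a past Master).
Among Sorensen and Oyelaran, by date of admission to current standing (later first): Sorensen (2007-05-22) before Oyelaran (2006-02-13).
Order: Amari, Marchetti, Quinn, Leclerc, Achebe, Sorensen, Oyelaran, Szabo.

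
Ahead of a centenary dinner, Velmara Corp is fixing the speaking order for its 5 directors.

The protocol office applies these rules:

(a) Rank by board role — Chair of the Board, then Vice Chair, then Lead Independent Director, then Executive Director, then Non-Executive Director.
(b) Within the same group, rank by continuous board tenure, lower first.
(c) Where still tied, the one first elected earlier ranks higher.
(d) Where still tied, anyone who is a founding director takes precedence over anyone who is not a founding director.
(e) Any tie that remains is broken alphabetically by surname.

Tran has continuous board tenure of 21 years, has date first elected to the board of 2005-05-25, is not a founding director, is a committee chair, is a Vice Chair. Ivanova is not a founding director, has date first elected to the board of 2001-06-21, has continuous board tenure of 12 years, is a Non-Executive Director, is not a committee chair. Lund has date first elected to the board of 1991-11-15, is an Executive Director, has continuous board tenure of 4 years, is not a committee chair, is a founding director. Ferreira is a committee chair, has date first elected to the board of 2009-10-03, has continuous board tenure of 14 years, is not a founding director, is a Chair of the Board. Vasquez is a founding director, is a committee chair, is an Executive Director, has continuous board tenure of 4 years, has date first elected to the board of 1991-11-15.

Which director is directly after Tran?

By board role: Ferreira (Chair of the Board); then Tran (Vice Chair); then Lund and Vasquez (Executive Director); then Ivanova (Non-Executive Director).
Lund and Vasquez both have continuous board tenure 4 years, so the next rule applies.
Lund and Vasquez both have date first elected to the board 1991-11-15, so the next rule applies.
Lund and Vasquez are each a founding director, so the next rule applies.
Among Lund and Vasquez, alphabetically by surname: Lund before Vasquez.
Order: Ferreira, Tran, Lund, Vasquez, Ivanova.

Lund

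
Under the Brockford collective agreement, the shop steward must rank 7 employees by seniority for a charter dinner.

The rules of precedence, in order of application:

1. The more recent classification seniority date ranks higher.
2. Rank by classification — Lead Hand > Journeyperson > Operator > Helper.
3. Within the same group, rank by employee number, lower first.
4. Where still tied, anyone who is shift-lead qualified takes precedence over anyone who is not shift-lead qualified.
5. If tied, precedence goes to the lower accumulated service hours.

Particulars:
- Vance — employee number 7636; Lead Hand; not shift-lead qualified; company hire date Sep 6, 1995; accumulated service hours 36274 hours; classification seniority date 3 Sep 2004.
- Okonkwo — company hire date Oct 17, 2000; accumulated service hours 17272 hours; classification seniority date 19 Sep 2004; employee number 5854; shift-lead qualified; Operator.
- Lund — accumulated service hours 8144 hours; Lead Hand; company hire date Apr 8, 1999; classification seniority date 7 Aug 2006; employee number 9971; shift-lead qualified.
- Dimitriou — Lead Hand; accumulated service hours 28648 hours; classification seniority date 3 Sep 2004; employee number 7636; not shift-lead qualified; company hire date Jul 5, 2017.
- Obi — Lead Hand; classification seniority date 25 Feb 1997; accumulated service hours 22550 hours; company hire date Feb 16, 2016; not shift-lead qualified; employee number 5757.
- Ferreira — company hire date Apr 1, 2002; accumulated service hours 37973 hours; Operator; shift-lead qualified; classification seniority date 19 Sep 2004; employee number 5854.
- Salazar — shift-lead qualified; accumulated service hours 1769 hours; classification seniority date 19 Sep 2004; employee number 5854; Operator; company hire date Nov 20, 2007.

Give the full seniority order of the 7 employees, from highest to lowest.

By classification seniority date (later first): Lund (7 Aug 2006); then Salazar, Okonkwo and Ferreira (each 19 Sep 2004); then Dimitriou and Vance (both 3 Sep 2004); then Obi (25 Feb 1997).
Salazar, Okonkwo and Ferreira are each Operator, so the next rule applies.
Salazar, Okonkwo and Ferreira all have employee number 5854, so the next rule applies.
Salazar, Okonkwo and Ferreira are each shift-lead qualified, so the next rule applies.
Among Salazar, Okonkwo and Ferreira, by accumulated service hours (lower first): Salazar (1769 hours) before Okonkwo (17272 hours) before Ferreira (37973 hours).
Dimitriou and Vance are each Lead Hand, so the next rule applies.
Dimitriou and Vance both have employee number 7636, so the next rule applies.
Dimitriou and Vance are each not shift-lead qualified, so the next rule applies.
Among Dimitriou and Vance, by accumulated service hours (lower first): Dimitriou (28648 hours) before Vance (36274 hours).
Full order: Lund, Salazar, Okonkwo, Ferreira, Dimitriou, Vance, Obi.

Lund, Salazar, Okonkwo, Ferreira, Dimitriou, Vance, Obi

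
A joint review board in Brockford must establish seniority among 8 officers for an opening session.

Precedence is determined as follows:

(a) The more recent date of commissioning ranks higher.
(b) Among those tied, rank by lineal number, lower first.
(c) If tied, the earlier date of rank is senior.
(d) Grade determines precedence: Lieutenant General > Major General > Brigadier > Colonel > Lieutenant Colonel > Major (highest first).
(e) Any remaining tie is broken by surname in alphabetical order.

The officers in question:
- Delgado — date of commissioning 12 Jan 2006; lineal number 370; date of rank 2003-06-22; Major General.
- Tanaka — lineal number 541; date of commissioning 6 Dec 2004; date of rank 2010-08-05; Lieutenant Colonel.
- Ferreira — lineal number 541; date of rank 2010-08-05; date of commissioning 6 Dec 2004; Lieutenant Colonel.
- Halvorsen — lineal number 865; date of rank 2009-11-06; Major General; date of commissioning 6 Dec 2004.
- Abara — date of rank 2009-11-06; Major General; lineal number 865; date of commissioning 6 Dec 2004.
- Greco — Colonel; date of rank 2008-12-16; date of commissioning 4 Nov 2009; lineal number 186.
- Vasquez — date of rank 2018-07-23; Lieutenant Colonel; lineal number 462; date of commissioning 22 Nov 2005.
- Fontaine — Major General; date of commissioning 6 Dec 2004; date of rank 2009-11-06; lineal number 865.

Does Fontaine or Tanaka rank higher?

By date of commissioning (later first): Greco (4 Nov 2009); then Delgado (12 Jan 2006); then Vasquez (22 Nov 2005); then Ferreira, Tanaka, Abara, Fontaine and Halvorsen (each 6 Dec 2004).
Among Ferreira, Tanaka, Abara, Fontaine and Halvorsen, by lineal number (lower first): Ferreira and Tanaka (541) before Abara, Fontaine and Halvorsen (865).
Ferreira and Tanaka both have date of rank 2010-08-05, so the next rule applies.
Ferreira and Tanaka are each Lieutenant Colonel, so the next rule applies.
Among Ferreira and Tanaka, alphabetically by surname: Ferreira before Tanaka.
Abara, Fontaine and Halvorsen all have date of rank 2009-11-06, so the next rule applies.
Abara, Fontaine and Halvorsen are each Major General, so the next rule applies.
Among Abara, Fontaine and Halvorsen, alphabetically by surname: Abara before Fontaine before Halvorsen.
So Tanaka takes precedence.

Tanaka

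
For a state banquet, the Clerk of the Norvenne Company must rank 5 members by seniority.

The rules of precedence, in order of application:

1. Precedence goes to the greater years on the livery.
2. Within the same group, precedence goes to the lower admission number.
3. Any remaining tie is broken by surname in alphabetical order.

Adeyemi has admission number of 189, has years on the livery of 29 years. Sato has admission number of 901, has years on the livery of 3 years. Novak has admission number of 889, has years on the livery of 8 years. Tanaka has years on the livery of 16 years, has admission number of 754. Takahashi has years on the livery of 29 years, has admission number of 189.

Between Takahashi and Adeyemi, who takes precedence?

By years on the livery (higher first): Adeyemi and Takahashi (both 29 years); then Tanaka (16 years); then Novak (8 years); then Sato (3 years).
Adeyemi and Takahashi both have admission number 189, so the next rule applies.
Among Adeyemi and Takahashi, alphabetically by surname: Adeyemi before Takahashi.
So Adeyemi takes precedence.

Adeyemi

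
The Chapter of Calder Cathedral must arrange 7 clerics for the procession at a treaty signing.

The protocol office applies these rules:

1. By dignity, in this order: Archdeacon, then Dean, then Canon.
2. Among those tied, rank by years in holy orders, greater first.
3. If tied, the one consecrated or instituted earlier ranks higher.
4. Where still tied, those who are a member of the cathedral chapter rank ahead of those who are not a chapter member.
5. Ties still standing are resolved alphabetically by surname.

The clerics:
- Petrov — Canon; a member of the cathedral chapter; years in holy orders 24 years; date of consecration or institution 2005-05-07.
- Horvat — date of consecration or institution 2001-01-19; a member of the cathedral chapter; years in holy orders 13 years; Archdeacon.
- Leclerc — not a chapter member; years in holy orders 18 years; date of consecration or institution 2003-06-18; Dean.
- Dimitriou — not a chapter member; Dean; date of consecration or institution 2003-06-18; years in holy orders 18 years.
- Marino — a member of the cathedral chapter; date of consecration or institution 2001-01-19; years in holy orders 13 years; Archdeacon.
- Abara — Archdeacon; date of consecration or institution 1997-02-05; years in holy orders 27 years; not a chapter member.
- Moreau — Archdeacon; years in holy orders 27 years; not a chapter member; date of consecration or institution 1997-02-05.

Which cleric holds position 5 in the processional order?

By dignity: Abara, Moreau, Horvat and Marino (Archdeacon); then Dimitriou and Leclerc (Dean); then Petrov (Canon).
Among Abara, Moreau, Horvat and Marino, by years in holy orders (higher first): Abara and Moreau (27 years) before Horvat and Marino (13 years).
Abara and Moreau both have date of consecration or institution 1997-02-05, so the next rule applies.
Abara and Moreau are each not a chapter member, so the next rule applies.
Among Abara and Moreau, alphabetically by surname: Abara before Moreau.
Horvat and Marino both have date of consecration or institution 2001-01-19, so the next rule applies.
Horvat and Marino are each a member of the cathedral chapter, so the next rule applies.
Among Horvat and Marino, alphabetically by surname: Horvat before Marino.
Dimitriou and Leclerc both have years in holy orders 18 years, so the next rule applies.
Dimitriou and Leclerc both have date of consecration or institution 2003-06-18, so the next rule applies.
Dimitriou and Leclerc are each not a chapter member, so the next rule applies.
Among Dimitriou and Leclerc, alphabetically by surname: Dimitriou before Leclerc.
Order: Abara, Moreau, Horvat, Marino, Dimitriou, Leclerc, Petrov.

Dimitriou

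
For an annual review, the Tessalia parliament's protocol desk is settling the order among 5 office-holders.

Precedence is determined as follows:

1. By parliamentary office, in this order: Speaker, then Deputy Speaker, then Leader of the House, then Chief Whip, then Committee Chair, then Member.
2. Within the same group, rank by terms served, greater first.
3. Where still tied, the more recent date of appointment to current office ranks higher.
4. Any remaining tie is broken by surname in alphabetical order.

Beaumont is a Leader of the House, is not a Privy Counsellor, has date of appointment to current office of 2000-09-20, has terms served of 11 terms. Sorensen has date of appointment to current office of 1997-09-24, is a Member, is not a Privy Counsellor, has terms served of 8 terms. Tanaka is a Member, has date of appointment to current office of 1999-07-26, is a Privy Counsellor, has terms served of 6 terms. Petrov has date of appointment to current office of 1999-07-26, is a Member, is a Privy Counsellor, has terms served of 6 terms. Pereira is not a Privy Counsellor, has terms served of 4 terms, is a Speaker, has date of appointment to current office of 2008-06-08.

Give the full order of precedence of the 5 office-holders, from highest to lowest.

Pereira, Beaumont, Sorensen, Petrov, Tanaka

By parliamentary office: Pereira (Speaker); then Beaumont (Leader of the House); then Sorensen, Petrov and Tanaka (Member).
Among Sorensen, Petrov and Tanaka, by terms served (higher first): Sorensen (8 terms) before Petrov and Tanaka (6 terms).
Petrov and Tanaka both have date of appointment to current office 1999-07-26, so the next rule applies.
Among Petrov and Tanaka, alphabetically by surname: Petrov before Tanaka.
Full order: Pereira, Beaumont, Sorensen, Petrov, Tanaka.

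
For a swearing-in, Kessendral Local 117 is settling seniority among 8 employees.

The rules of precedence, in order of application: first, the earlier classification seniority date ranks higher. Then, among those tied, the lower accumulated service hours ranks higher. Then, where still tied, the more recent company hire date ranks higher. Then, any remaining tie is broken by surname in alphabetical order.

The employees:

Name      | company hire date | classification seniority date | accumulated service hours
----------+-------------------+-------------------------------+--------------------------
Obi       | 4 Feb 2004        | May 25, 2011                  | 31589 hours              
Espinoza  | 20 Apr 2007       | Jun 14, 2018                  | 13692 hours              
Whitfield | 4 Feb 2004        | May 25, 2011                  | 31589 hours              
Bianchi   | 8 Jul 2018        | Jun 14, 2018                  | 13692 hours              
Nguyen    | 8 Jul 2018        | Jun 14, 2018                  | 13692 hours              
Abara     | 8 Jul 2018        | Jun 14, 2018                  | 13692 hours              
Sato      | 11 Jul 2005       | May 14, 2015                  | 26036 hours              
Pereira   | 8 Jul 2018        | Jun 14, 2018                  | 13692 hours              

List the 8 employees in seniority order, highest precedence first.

Obi, Whitfield, Sato, Abara, Bianchi, Nguyen, Pereira, Espinoza

By classification seniority date (earlier first): Obi and Whitfield (both May 25, 2011); then Sato (May 14, 2015); then Abara, Bianchi, Nguyen, Pereira and Espinoza (each Jun 14, 2018).
Obi and Whitfield both have accumulated service hours 31589 hours, so the next rule applies.
Obi and Whitfield both have company hire date 4 Feb 2004, so the next rule applies.
Among Obi and Whitfield, alphabetically by surname: Obi before Whitfield.
Abara, Bianchi, Nguyen, Pereira and Espinoza all have accumulated service hours 13692 hours, so the next rule applies.
Among Abara, Bianchi, Nguyen, Pereira and Espinoza, by company hire date (later first): Abara, Bianchi, Nguyen and Pereira (8 Jul 2018) before Espinoza (20 Apr 2007).
Among Abara, Bianchi, Nguyen and Pereira, alphabetically by surname: Abara before Bianchi before Nguyen before Pereira.
Full order: Obi, Whitfield, Sato, Abara, Bianchi, Nguyen, Pereira, Espinoza.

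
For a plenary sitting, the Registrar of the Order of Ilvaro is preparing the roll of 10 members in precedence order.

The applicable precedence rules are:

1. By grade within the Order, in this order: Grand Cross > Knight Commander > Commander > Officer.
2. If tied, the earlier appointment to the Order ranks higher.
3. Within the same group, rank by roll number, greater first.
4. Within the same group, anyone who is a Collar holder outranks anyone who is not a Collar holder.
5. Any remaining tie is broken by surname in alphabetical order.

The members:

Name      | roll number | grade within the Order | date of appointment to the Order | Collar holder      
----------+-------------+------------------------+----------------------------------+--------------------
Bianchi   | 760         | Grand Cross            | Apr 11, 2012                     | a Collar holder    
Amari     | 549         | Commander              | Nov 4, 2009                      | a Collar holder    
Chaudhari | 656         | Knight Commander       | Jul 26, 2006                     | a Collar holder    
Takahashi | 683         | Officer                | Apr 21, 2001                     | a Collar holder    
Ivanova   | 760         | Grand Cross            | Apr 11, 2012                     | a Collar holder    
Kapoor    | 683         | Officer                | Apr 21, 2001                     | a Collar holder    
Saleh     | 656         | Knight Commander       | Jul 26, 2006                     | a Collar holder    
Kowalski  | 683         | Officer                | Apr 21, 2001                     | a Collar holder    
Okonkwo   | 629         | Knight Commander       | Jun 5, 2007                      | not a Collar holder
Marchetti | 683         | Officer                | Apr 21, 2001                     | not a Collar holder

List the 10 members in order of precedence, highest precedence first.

By grade within the Order: Bianchi and Ivanova (Grand Cross); then Chaudhari, Saleh and Okonkwo (Knight Commander); then Amari (Commander); then Kapoor, Kowalski, Takahashi and Marchetti (Officer).
Bianchi and Ivanova both have date of appointment to the Order Apr 11, 2012, so the next rule applies.
Bianchi and Ivanova both have roll number 760, so the next rule applies.
Bianchi and Ivanova are each a Collar holder, so the next rule applies.
Among Bianchi and Ivanova, alphabetically by surname: Bianchi before Ivanova.
Among Chaudhari, Saleh and Okonkwo, by date of appointment to the Order (earlier first): Chaudhari and Saleh (Jul 26, 2006) before Okonkwo (Jun 5, 2007).
Chaudhari and Saleh both have roll number 656, so the next rule applies.
Chaudhari and Saleh are each a Collar holder, so the next rule applies.
Among Chaudhari and Saleh, alphabetically by surname: Chaudhari before Saleh.
Kapoor, Kowalski, Takahashi and Marchetti all have date of appointment to the Order Apr 21, 2001, so the next rule applies.
Kapoor, Kowalski, Takahashi and Marchetti all have roll number 683, so the next rule applies.
Among Kapoor, Kowalski, Takahashi and Marchetti, a Collar holder before not a Collar holder: Kapoor, Kowalski and Takahashi (a Collar holder) before Marchetti (not a Collar holder).
Among Kapoor, Kowalski and Takahashi, alphabetically by surname: Kapoor before Kowalski before Takahashi.
Full order: Bianchi, Ivanova, Chaudhari, Saleh, Okonkwo, Amari, Kapoor, Kowalski, Takahashi, Marchetti.

Bianchi, Ivanova, Chaudhari, Saleh, Okonkwo, Amari, Kapoor, Kowalski, Takahashi, Marchetti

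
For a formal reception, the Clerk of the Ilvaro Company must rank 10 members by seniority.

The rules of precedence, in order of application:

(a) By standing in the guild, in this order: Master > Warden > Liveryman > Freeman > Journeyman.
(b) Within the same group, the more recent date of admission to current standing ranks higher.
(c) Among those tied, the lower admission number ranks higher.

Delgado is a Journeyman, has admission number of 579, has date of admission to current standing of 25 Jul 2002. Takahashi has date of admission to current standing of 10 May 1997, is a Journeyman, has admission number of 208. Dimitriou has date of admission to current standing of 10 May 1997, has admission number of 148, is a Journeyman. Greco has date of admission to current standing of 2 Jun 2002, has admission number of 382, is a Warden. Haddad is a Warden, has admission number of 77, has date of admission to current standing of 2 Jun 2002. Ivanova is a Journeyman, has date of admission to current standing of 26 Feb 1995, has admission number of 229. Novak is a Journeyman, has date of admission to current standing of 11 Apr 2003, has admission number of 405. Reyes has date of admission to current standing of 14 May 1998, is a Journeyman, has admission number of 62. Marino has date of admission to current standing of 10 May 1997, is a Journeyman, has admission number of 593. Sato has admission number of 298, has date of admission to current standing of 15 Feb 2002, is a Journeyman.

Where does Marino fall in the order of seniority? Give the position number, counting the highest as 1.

By standing in the guild: Haddad and Greco (Warden); then Novak, Delgado, Sato, Reyes, Dimitriou, Takahashi, Marino and Ivanova (Journeyman).
Haddad and Greco both have date of admission to current standing 2 Jun 2002, so the next rule applies.
Among Haddad and Greco, by admission number (lower first): Haddad (77) before Greco (382).
Among Novak, Delgado, Sato, Reyes, Dimitriou, Takahashi, Marino and Ivanova, by date of admission to current standing (later first): Novak (11 Apr 2003) before Delgado (25 Jul 2002) before Sato (15 Feb 2002) before Reyes (14 May 1998) before Dimitriou, Takahashi and Marino (10 May 1997) before Ivanova (26 Feb 1995).
Among Dimitriou, Takahashi and Marino, by admission number (lower first): Dimitriou (148) before Takahashi (208) before Marino (593).
Order: Haddad, Greco, Novak, Delgado, Sato, Reyes, Dimitriou, Takahashi, Marino, Ivanova. So position 9.

9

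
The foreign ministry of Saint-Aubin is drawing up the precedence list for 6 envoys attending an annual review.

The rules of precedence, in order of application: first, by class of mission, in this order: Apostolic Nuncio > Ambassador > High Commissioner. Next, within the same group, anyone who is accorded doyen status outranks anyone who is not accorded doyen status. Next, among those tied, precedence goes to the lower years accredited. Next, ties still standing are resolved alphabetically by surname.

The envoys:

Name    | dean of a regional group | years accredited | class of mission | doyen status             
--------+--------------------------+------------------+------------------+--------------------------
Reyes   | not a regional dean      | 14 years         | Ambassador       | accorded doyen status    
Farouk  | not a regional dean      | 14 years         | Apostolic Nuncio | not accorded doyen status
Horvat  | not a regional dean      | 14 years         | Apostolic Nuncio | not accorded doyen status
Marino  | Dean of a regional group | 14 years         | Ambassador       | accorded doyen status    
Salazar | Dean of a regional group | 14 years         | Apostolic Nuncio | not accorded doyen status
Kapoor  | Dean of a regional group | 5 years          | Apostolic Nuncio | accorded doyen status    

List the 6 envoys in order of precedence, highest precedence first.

Kapoor, Farouk, Horvat, Salazar, Marino, Reyes

By class of mission: Kapoor, Farouk, Horvat and Salazar (Apostolic Nuncio); then Marino and Reyes (Ambassador).
Among Kapoor, Farouk, Horvat and Salazar, accorded doyen status before not accorded doyen status: Kapoor (accorded doyen status) before Farouk, Horvat and Salazar (not accorded doyen status).
Farouk, Horvat and Salazar all have years accredited 14 years, so the next rule applies.
Among Farouk, Horvat and Salazar, alphabetically by surname: Farouk before Horvat before Salazar.
Marino and Reyes are each accorded doyen status, so the next rule applies.
Marino and Reyes both have years accredited 14 years, so the next rule applies.
Among Marino and Reyes, alphabetically by surname: Marino before Reyes.
Full order: Kapoor, Farouk, Horvat, Salazar, Marino, Reyes.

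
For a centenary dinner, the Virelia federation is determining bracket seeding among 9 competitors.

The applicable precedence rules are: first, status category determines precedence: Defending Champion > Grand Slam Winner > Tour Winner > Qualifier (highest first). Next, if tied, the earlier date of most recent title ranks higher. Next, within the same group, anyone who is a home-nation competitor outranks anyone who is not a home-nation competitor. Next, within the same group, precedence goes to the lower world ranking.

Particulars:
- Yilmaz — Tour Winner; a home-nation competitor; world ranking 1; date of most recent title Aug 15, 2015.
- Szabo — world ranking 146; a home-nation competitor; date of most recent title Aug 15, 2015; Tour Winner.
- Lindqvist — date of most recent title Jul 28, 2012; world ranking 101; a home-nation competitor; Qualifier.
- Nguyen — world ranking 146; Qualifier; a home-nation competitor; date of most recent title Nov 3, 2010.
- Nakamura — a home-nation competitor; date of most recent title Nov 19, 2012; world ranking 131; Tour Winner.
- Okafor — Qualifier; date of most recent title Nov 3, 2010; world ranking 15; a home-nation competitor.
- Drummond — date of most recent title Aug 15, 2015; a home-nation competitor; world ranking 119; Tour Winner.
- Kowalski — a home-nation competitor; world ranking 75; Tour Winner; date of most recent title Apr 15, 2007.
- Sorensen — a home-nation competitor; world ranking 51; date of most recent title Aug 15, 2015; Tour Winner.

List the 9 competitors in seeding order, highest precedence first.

By status category: Kowalski, Nakamura, Yilmaz, Sorensen, Drummond and Szabo (Tour Winner); then Okafor, Nguyen and Lindqvist (Qualifier).
Among Kowalski, Nakamura, Yilmaz, Sorensen, Drummond and Szabo, by date of most recent title (earlier first): Kowalski (Apr 15, 2007) before Nakamura (Nov 19, 2012) before Yilmaz, Sorensen, Drummond and Szabo (Aug 15, 2015).
Yilmaz, Sorensen, Drummond and Szabo are each a home-nation competitor, so the next rule applies.
Among Yilmaz, Sorensen, Drummond and Szabo, by world ranking (lower first): Yilmaz (1) before Sorensen (51) before Drummond (119) before Szabo (146).
Among Okafor, Nguyen and Lindqvist, by date of most recent title (earlier first): Okafor and Nguyen (Nov 3, 2010) before Lindqvist (Jul 28, 2012).
Okafor and Nguyen are each a home-nation competitor, so the next rule applies.
Among Okafor and Nguyen, by world ranking (lower first): Okafor (15) before Nguyen (146).
Full order: Kowalski, Nakamura, Yilmaz, Sorensen, Drummond, Szabo, Okafor, Nguyen, Lindqvist.

Kowalski, Nakamura, Yilmaz, Sorensen, Drummond, Szabo, Okafor, Nguyen, Lindqvist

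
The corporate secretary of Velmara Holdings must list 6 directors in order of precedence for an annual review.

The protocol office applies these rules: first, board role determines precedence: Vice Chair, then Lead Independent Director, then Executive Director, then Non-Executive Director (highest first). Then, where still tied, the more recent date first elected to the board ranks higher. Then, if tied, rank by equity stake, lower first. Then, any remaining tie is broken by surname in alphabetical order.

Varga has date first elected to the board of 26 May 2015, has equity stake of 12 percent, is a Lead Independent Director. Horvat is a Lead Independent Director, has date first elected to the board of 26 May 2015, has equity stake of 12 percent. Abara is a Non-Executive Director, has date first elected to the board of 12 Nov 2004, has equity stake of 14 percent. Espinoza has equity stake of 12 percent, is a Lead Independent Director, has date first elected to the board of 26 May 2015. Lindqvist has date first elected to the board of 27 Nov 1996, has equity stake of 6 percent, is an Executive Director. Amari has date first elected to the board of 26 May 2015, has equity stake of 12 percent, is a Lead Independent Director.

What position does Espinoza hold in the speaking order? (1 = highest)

2

By board role: Amari, Espinoza, Horvat and Varga (Lead Independent Director); then Lindqvist (Executive Director); then Abara (Non-Executive Director).
Amari, Espinoza, Horvat and Varga all have date first elected to the board 26 May 2015, so the next rule applies.
Amari, Espinoza, Horvat and Varga all have equity stake 12 percent, so the next rule applies.
Among Amari, Espinoza, Horvat and Varga, alphabetically by surname: Amari before Espinoza before Horvat before Varga.
Order: Amari, Espinoza, Horvat, Varga, Lindqvist, Abara. So position 2.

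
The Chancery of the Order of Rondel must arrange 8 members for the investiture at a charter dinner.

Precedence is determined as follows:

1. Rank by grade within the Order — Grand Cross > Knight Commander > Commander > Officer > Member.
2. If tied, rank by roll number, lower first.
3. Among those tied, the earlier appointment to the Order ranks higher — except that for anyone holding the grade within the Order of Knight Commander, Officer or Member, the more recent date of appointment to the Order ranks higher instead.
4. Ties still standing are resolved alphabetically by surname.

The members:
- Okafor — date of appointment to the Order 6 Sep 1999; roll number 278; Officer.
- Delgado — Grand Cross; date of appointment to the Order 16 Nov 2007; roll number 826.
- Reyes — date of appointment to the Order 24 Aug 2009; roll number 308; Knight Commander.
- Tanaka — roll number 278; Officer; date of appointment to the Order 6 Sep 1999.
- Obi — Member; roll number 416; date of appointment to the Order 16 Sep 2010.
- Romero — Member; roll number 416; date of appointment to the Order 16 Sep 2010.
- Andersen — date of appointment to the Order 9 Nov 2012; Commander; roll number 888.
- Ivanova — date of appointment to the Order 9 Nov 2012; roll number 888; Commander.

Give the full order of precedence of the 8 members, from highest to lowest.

By grade within the Order: Delgado (Grand Cross); then Reyes (Knight Commander); then Andersen and Ivanova (Commander); then Okafor and Tanaka (Officer); then Obi and Romero (Member).
Andersen and Ivanova both have roll number 888, so the next rule applies.
Andersen and Ivanova both have date of appointment to the Order 9 Nov 2012, so the next rule applies.
Among Andersen and Ivanova, alphabetically by surname: Andersen before Ivanova.
Okafor and Tanaka both have roll number 278, so the next rule applies.
Okafor and Tanaka both have date of appointment to the Order 6 Sep 1999, so the next rule applies.
Among Okafor and Tanaka, alphabetically by surname: Okafor before Tanaka.
Obi and Romero both have roll number 416, so the next rule applies.
Obi and Romero both have date of appointment to the Order 16 Sep 2010, so the next rule applies.
Among Obi and Romero, alphabetically by surname: Obi before Romero.
Full order: Delgado, Reyes, Andersen, Ivanova, Okafor, Tanaka, Obi, Romero.

Delgado, Reyes, Andersen, Ivanova, Okafor, Tanaka, Obi, Romero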